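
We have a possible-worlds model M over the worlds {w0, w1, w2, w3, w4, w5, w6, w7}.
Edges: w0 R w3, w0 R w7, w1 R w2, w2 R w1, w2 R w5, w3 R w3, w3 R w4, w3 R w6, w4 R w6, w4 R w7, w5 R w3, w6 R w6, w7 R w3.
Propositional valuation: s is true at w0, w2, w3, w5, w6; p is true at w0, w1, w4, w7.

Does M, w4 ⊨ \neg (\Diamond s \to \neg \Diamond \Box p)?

No

At w4: \Diamond s \to \neg \Diamond \Box p is true, so \neg (\Diamond s \to \neg \Diamond \Box p) is false.
  At w4: \Diamond s is true, \neg \Diamond \Box p is true, so \Diamond s \to \neg \Diamond \Box p is true.
    At w4: \Diamond s requires s at some successor in {w6, w7}.
      s holds at w6, so \Diamond s is true at w4.
    At w4: \Diamond \Box p is false, so \neg \Diamond \Box p is true.
      At w4: \Diamond \Box p requires \Box p at some successor in {w6, w7}.
        At w6: \Box p is false.
        At w7: \Box p is false.
      So \Diamond \Box p is false at w4.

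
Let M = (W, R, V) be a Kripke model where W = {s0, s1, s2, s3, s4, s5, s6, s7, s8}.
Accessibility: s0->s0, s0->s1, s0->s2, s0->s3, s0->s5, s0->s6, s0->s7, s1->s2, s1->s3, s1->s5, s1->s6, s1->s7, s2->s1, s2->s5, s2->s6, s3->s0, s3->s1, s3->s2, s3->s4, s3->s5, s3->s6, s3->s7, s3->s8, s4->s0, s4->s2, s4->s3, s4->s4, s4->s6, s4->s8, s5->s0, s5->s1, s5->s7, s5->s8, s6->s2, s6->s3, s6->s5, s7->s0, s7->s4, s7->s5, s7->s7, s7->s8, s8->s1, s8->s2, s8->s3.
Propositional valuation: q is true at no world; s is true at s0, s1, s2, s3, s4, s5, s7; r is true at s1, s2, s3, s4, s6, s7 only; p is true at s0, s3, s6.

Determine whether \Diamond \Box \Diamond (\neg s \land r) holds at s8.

At s8: \Diamond \Box \Diamond (\neg s \land r) requires \Box \Diamond (\neg s \land r) at some successor in {s1, s2, s3}.
  At s1: \Box \Diamond (\neg s \land r) is false.
  At s2: \Box \Diamond (\neg s \land r) is false.
  At s3: \Box \Diamond (\neg s \land r) is false.
So \Diamond \Box \Diamond (\neg s \land r) is false at s8.

No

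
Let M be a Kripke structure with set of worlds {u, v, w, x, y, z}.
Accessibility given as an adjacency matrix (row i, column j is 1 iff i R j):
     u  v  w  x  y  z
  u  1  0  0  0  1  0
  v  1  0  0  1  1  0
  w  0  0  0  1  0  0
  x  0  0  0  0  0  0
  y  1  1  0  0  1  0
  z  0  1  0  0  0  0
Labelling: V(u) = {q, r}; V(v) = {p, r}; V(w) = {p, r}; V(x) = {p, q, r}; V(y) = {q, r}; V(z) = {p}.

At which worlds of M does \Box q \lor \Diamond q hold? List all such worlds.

u, v, w, x, y

Let φ = \Box q \lor \Diamond q. Evaluate φ at each world:
  u (successors {u, y}): φ is true.
  v (successors {u, x, y}): φ is true.
  w (successors {x}): φ is true.
  x (successors ∅): φ is true.
  y (successors {u, v, y}): φ is true.
  z (successors {v}): φ is false.
For instance, at v:
  At v: \Box q is true, \Diamond q is true, so \Box q \lor \Diamond q is true.
    At v: \Box q requires q at every successor {u, x, y}.
      At u: q is true.
      At x: q is true.
      At y: q is true.
    So \Box q is true at v.
    At v: \Diamond q requires q at some successor in {u, x, y}.
      q holds at u, so \Diamond q is true at v.
Satisfying worlds: {u, v, w, x, y}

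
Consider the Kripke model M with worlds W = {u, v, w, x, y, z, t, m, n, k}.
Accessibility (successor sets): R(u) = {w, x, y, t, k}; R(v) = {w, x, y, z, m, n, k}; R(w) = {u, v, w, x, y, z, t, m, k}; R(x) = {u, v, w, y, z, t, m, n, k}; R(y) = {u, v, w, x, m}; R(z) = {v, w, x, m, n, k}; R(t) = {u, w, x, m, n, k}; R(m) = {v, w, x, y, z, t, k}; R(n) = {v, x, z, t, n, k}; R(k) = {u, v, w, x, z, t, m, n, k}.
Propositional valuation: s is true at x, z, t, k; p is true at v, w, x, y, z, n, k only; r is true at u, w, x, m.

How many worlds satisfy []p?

0

Let φ = []p. Evaluate φ at each world:
  u (successors {w, x, y, t, k}): φ is false.
  v (successors {w, x, y, z, m, n, k}): φ is false.
  w (successors {u, v, w, x, y, z, t, m, k}): φ is false.
  x (successors {u, v, w, y, z, t, m, n, k}): φ is false.
  y (successors {u, v, w, x, m}): φ is false.
  z (successors {v, w, x, m, n, k}): φ is false.
  t (successors {u, w, x, m, n, k}): φ is false.
  m (successors {v, w, x, y, z, t, k}): φ is false.
  n (successors {v, x, z, t, n, k}): φ is false.
  k (successors {u, v, w, x, z, t, m, n, k}): φ is false.
For instance, at k:
  At k: []p requires p at every successor {u, v, w, x, z, t, m, n, k}.
    p fails at u, so []p is false at k.
Satisfying worlds: none.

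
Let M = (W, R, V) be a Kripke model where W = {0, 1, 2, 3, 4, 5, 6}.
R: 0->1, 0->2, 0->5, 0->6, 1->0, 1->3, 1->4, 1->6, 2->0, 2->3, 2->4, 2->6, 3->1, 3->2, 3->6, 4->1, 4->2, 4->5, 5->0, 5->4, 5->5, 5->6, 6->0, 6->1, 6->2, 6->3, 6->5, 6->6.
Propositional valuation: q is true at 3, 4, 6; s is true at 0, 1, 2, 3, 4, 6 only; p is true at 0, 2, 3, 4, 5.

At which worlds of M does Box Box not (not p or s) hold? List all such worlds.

none

Let φ = Box Box not (not p or s). Evaluate φ at each world:
  0 (successors {1, 2, 5, 6}): φ is false.
  1 (successors {0, 3, 4, 6}): φ is false.
  2 (successors {0, 3, 4, 6}): φ is false.
  3 (successors {1, 2, 6}): φ is false.
  4 (successors {1, 2, 5}): φ is false.
  5 (successors {0, 4, 5, 6}): φ is false.
  6 (successors {0, 1, 2, 3, 5, 6}): φ is false.
For instance, at 6:
  At 6: Box Box not (not p or s) requires Box not (not p or s) at every successor {0, 1, 2, 3, 5, 6}.
    Box not (not p or s) fails at 0, so Box Box not (not p or s) is false at 6.
      At 0: Box not (not p or s) requires not (not p or s) at every successor {1, 2, 5, 6}.
        not (not p or s) fails at 1, so Box not (not p or s) is false at 0.
Satisfying worlds: none.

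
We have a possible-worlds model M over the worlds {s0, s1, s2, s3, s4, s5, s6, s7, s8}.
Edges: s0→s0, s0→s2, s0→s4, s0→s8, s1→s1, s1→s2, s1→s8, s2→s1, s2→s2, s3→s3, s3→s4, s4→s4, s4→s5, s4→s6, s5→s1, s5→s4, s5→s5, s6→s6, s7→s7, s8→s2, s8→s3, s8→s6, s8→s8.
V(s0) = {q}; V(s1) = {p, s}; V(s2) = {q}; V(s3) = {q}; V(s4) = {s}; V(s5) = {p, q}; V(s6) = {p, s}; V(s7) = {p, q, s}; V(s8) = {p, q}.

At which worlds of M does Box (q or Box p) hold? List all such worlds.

s6, s7, s8

Recall that Box ψ holds at a world iff ψ holds at every accessible world, and Dia ψ holds iff ψ holds at some accessible world.
Let φ = Box (q or Box p). Evaluate φ at each world:
  s0 (successors {s0, s2, s4, s8}): φ is false.
  s1 (successors {s1, s2, s8}): φ is false.
  s2 (successors {s1, s2}): φ is false.
  s3 (successors {s3, s4}): φ is false.
  s4 (successors {s4, s5, s6}): φ is false.
  s5 (successors {s1, s4, s5}): φ is false.
  s6 (successors {s6}): φ is true.
  s7 (successors {s7}): φ is true.
  s8 (successors {s2, s3, s6, s8}): φ is true.
For instance, at s6:
  At s6: Box (q or Box p) requires q or Box p at every successor {s6}.
      At s6: q is false, Box p is true, so q or Box p is true.
  So Box (q or Box p) is true at s6.
Satisfying worlds: {s6, s7, s8}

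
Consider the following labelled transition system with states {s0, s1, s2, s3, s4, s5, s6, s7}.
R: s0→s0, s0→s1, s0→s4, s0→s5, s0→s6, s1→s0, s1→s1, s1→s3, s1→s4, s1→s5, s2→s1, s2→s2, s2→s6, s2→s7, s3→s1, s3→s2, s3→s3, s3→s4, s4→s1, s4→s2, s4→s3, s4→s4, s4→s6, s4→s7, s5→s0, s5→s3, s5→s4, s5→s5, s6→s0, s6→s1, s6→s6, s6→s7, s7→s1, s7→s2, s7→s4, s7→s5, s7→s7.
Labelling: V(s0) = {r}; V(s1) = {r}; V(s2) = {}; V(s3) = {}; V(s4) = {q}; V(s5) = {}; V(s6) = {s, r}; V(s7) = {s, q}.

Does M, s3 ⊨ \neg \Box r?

At s3: \Box r is false, so \neg \Box r is true.
  At s3: \Box r requires r at every successor {s1, s2, s3, s4}.
    r fails at s2, so \Box r is false at s3.

Yes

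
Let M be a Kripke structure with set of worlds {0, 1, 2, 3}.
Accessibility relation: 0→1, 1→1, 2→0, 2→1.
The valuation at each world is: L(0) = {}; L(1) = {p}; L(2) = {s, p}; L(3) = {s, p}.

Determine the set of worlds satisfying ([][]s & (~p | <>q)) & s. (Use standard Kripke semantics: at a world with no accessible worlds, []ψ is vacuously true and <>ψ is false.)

Recall that []ψ holds at a world iff ψ holds at every accessible world, and <>ψ holds iff ψ holds at some accessible world.
Let φ = ([][]s & (~p | <>q)) & s. Evaluate φ at each world:
  0 (successors {1}): φ is false.
  1 (successors {1}): φ is false.
  2 (successors {0, 1}): φ is false.
  3 (successors ∅): φ is false.
For instance, at 0:
  At 0: [][]s & (~p | <>q) is false, s is false, so ([][]s & (~p | <>q)) & s is false.
    At 0: [][]s is false, ~p | <>q is true, so [][]s & (~p | <>q) is false.
      At 0: [][]s requires []s at every successor {1}.
        []s fails at 1, so [][]s is false at 0.
      At 0: ~p is true, <>q is false, so ~p | <>q is true.
Satisfying worlds: none.

none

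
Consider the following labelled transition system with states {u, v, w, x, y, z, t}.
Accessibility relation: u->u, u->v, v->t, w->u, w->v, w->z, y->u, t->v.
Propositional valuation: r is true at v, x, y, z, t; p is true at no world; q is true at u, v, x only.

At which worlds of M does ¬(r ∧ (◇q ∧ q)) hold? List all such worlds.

Recall that ◇ψ holds at a world iff ψ holds at some accessible world.
Let φ = ¬(r ∧ (◇q ∧ q)). Evaluate φ at each world:
  u (successors {u, v}): φ is true.
  v (successors {t}): φ is true.
  w (successors {u, v, z}): φ is true.
  x (successors ∅): φ is true.
  y (successors {u}): φ is true.
  z (successors ∅): φ is true.
  t (successors {v}): φ is true.
For instance, at u:
  At u: r ∧ (◇q ∧ q) is false, so ¬(r ∧ (◇q ∧ q)) is true.
    At u: r is false, ◇q ∧ q is true, so r ∧ (◇q ∧ q) is false.
      At u: ◇q is true, q is true, so ◇q ∧ q is true.
Satisfying worlds: {u, v, w, x, y, z, t}

u, v, w, x, y, z, t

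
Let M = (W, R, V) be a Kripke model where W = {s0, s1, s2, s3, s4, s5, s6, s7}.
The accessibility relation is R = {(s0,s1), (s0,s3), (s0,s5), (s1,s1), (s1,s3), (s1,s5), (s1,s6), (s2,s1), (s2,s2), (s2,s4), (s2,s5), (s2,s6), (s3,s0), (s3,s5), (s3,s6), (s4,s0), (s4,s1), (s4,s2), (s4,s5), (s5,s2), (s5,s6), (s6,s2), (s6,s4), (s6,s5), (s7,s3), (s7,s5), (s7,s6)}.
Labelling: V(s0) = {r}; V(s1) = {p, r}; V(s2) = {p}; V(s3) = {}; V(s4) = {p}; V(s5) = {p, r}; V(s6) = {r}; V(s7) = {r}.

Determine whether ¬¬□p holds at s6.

Recall that □ψ holds at a world iff ψ holds at every accessible world, and ◇ψ holds iff ψ holds at some accessible world.
At s6: ¬□p is false, so ¬¬□p is true.
  At s6: □p is true, so ¬□p is false.
    At s6: □p requires p at every successor {s2, s4, s5}.
      At s2: p is true.
      At s4: p is true.
      At s5: p is true.
    So □p is true at s6.

Yes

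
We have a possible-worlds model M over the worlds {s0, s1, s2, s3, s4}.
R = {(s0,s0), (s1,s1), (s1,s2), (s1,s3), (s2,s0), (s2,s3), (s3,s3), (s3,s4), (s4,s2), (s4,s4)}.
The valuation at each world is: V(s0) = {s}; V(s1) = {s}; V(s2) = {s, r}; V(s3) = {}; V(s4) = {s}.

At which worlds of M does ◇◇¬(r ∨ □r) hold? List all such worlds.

s0, s1, s2, s3, s4

Let φ = ◇◇¬(r ∨ □r). Evaluate φ at each world:
  s0 (successors {s0}): φ is true.
  s1 (successors {s1, s2, s3}): φ is true.
  s2 (successors {s0, s3}): φ is true.
  s3 (successors {s3, s4}): φ is true.
  s4 (successors {s2, s4}): φ is true.
For instance, at s0:
  At s0: ◇◇¬(r ∨ □r) requires ◇¬(r ∨ □r) at some successor in {s0}.
    ◇¬(r ∨ □r) holds at s0, so ◇◇¬(r ∨ □r) is true at s0.
      At s0: ◇¬(r ∨ □r) requires ¬(r ∨ □r) at some successor in {s0}.
        ¬(r ∨ □r) holds at s0, so ◇¬(r ∨ □r) is true at s0.
Satisfying worlds: {s0, s1, s2, s3, s4}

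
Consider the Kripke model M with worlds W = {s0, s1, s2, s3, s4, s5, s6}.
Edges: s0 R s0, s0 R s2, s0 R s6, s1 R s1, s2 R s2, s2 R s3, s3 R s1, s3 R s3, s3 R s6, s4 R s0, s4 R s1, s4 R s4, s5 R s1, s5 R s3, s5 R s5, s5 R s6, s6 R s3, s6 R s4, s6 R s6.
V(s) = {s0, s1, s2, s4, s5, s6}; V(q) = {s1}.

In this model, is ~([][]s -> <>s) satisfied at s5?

No

At s5: [][]s -> <>s is true, so ~([][]s -> <>s) is false.
  At s5: [][]s is false, <>s is true, so [][]s -> <>s is true.
    At s5: [][]s requires []s at every successor {s1, s3, s5, s6}.
      []s fails at s3, so [][]s is false at s5.
    At s5: <>s requires s at some successor in {s1, s3, s5, s6}.
      s holds at s1, so <>s is true at s5.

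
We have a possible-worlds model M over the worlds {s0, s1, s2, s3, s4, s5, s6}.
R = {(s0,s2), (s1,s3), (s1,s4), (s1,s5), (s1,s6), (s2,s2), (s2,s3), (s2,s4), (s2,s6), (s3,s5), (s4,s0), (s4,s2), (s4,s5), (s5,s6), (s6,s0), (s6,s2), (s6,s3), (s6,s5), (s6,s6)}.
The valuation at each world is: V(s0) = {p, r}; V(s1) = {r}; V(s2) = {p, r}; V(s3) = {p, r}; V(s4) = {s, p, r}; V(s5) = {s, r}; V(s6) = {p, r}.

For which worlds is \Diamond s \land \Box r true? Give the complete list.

s1, s2, s3, s4, s6

Let φ = \Diamond s \land \Box r. Evaluate φ at each world:
  s0 (successors {s2}): φ is false.
  s1 (successors {s3, s4, s5, s6}): φ is true.
  s2 (successors {s2, s3, s4, s6}): φ is true.
  s3 (successors {s5}): φ is true.
  s4 (successors {s0, s2, s5}): φ is true.
  s5 (successors {s6}): φ is false.
  s6 (successors {s0, s2, s3, s5, s6}): φ is true.
For instance, at s2:
  At s2: \Diamond s is true, \Box r is true, so \Diamond s \land \Box r is true.
    At s2: \Diamond s requires s at some successor in {s2, s3, s4, s6}.
      s holds at s4, so \Diamond s is true at s2.
    At s2: \Box r requires r at every successor {s2, s3, s4, s6}.
      At s2: r is true.
      At s3: r is true.
      At s4: r is true.
      At s6: r is true.
    So \Box r is true at s2.
Satisfying worlds: {s1, s2, s3, s4, s6}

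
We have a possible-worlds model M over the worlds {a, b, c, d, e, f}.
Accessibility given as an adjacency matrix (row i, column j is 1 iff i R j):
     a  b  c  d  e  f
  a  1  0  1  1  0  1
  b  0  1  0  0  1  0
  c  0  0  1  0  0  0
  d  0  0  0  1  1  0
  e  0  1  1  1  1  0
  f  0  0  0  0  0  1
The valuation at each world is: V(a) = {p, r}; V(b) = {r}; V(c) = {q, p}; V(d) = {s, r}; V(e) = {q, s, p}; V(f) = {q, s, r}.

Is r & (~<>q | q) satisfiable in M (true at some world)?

Yes

Let φ = r & (~<>q | q). Evaluate φ at each world:
  a (successors {a, c, d, f}): φ is false.
  b (successors {b, e}): φ is false.
  c (successors {c}): φ is false.
  d (successors {d, e}): φ is false.
  e (successors {b, c, d, e}): φ is false.
  f (successors {f}): φ is true.
Detail at f (witness):
  At f: r is true, ~<>q | q is true, so r & (~<>q | q) is true.
    At f: ~<>q is false, q is true, so ~<>q | q is true.
      At f: <>q is true, so ~<>q is false.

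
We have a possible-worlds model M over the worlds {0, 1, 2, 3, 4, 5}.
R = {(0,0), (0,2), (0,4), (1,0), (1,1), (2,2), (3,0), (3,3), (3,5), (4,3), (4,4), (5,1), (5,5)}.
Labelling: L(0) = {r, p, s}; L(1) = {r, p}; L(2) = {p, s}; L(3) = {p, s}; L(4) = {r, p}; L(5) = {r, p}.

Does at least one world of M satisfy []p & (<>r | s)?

Yes

Let φ = []p & (<>r | s). Evaluate φ at each world:
  0 (successors {0, 2, 4}): φ is true.
  1 (successors {0, 1}): φ is true.
  2 (successors {2}): φ is true.
  3 (successors {0, 3, 5}): φ is true.
  4 (successors {3, 4}): φ is true.
  5 (successors {1, 5}): φ is true.
Detail at 0 (witness):
  At 0: []p is true, <>r | s is true, so []p & (<>r | s) is true.
    At 0: []p requires p at every successor {0, 2, 4}.
      At 0: p is true.
      At 2: p is true.
      At 4: p is true.
    So []p is true at 0.
    At 0: <>r is true, s is true, so <>r | s is true.
      At 0: <>r requires r at some successor in {0, 2, 4}.
        r holds at 0, so <>r is true at 0.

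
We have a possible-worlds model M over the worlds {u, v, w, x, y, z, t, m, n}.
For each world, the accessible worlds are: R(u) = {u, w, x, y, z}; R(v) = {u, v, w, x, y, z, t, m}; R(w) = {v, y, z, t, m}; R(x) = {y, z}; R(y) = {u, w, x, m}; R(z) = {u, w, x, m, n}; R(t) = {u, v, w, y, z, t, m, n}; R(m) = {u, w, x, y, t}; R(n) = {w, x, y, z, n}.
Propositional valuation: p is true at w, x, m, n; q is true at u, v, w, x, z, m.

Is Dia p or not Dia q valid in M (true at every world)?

Let φ = Dia p or not Dia q. Evaluate φ at each world:
  u (successors {u, w, x, y, z}): φ is true.
  v (successors {u, v, w, x, y, z, t, m}): φ is true.
  w (successors {v, y, z, t, m}): φ is true.
  x (successors {y, z}): φ is false.
  y (successors {u, w, x, m}): φ is true.
  z (successors {u, w, x, m, n}): φ is true.
  t (successors {u, v, w, y, z, t, m, n}): φ is true.
  m (successors {u, w, x, y, t}): φ is true.
  n (successors {w, x, y, z, n}): φ is true.
Detail at x (counterexample):
  At x: Dia p is false, not Dia q is false, so Dia p or not Dia q is false.
    At x: Dia p requires p at some successor in {y, z}.
      At y: p is false.
      At z: p is false.
    So Dia p is false at x.
    At x: Dia q is true, so not Dia q is false.
      At x: Dia q requires q at some successor in {y, z}.
        q holds at z, so Dia q is true at x.

No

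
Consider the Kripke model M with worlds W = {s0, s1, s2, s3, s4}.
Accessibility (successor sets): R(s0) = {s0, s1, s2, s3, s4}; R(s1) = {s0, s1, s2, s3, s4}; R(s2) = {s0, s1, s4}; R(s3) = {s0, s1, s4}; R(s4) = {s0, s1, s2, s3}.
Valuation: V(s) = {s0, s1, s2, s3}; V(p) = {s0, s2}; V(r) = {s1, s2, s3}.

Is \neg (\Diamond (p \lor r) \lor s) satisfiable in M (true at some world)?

Let φ = \neg (\Diamond (p \lor r) \lor s). Evaluate φ at each world:
  s0 (successors {s0, s1, s2, s3, s4}): φ is false.
  s1 (successors {s0, s1, s2, s3, s4}): φ is false.
  s2 (successors {s0, s1, s4}): φ is false.
  s3 (successors {s0, s1, s4}): φ is false.
  s4 (successors {s0, s1, s2, s3}): φ is false.
For instance, at s2:
  At s2: \Diamond (p \lor r) \lor s is true, so \neg (\Diamond (p \lor r) \lor s) is false.
    At s2: \Diamond (p \lor r) is true, s is true, so \Diamond (p \lor r) \lor s is true.
      At s2: \Diamond (p \lor r) requires p \lor r at some successor in {s0, s1, s4}.
        p \lor r holds at s0, so \Diamond (p \lor r) is true at s2.

No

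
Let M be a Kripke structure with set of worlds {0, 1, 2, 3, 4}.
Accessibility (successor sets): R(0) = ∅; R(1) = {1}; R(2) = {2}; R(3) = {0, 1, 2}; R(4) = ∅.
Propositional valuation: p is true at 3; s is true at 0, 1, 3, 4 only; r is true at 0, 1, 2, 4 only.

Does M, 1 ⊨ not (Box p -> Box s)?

No

At 1: Box p -> Box s is true, so not (Box p -> Box s) is false.
  At 1: Box p is false, Box s is true, so Box p -> Box s is true.
    At 1: Box p requires p at every successor {1}.
      p fails at 1, so Box p is false at 1.
    At 1: Box s requires s at every successor {1}.
      At 1: s is true.
    So Box s is true at 1.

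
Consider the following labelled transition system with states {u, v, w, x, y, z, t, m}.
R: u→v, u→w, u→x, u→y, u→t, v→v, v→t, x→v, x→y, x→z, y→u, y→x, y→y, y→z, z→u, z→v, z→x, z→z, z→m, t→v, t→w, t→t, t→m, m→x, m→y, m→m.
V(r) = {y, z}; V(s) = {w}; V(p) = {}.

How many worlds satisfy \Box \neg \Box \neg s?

Let φ = \Box \neg \Box \neg s. Evaluate φ at each world:
  u (successors {v, w, x, y, t}): φ is false.
  v (successors {v, t}): φ is false.
  w (successors ∅): φ is true.
  x (successors {v, y, z}): φ is false.
  y (successors {u, x, y, z}): φ is false.
  z (successors {u, v, x, z, m}): φ is false.
  t (successors {v, w, t, m}): φ is false.
  m (successors {x, y, m}): φ is false.
For instance, at y:
  At y: \Box \neg \Box \neg s requires \neg \Box \neg s at every successor {u, x, y, z}.
    \neg \Box \neg s fails at x, so \Box \neg \Box \neg s is false at y.
      At x: \Box \neg s is true, so \neg \Box \neg s is false.
Satisfying worlds: {w}

1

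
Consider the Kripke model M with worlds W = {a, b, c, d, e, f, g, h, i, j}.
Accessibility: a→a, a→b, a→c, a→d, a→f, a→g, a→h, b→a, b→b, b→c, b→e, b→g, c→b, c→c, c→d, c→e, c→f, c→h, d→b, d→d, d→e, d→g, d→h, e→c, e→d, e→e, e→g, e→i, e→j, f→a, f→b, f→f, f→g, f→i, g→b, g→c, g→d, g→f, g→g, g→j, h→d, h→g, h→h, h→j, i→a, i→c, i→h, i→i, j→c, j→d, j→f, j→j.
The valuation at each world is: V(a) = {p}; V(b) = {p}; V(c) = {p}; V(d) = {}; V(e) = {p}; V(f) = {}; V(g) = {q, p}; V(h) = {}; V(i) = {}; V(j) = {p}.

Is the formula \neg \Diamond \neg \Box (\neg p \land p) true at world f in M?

At f: \Diamond \neg \Box (\neg p \land p) is true, so \neg \Diamond \neg \Box (\neg p \land p) is false.
  At f: \Diamond \neg \Box (\neg p \land p) requires \neg \Box (\neg p \land p) at some successor in {a, b, f, g, i}.
    \neg \Box (\neg p \land p) holds at a, so \Diamond \neg \Box (\neg p \land p) is true at f.
      At a: \Box (\neg p \land p) is false, so \neg \Box (\neg p \land p) is true.

No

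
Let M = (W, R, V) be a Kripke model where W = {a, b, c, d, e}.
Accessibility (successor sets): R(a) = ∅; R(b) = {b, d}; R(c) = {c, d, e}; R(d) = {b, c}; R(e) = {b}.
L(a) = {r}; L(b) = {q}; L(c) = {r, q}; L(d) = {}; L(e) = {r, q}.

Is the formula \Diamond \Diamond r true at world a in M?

At a: no accessible worlds, so \Diamond \Diamond r is false.

No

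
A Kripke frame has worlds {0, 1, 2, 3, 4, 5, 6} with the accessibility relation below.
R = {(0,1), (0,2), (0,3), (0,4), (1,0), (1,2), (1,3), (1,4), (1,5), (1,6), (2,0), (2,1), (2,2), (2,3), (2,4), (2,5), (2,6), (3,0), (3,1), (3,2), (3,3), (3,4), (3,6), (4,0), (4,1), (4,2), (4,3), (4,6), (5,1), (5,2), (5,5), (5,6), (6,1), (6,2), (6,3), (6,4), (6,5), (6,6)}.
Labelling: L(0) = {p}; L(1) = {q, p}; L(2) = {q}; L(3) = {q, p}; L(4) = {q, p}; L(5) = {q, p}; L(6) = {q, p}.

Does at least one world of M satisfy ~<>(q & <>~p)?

No

Let φ = ~<>(q & <>~p). Evaluate φ at each world:
  0 (successors {1, 2, 3, 4}): φ is false.
  1 (successors {0, 2, 3, 4, 5, 6}): φ is false.
  2 (successors {0, 1, 2, 3, 4, 5, 6}): φ is false.
  3 (successors {0, 1, 2, 3, 4, 6}): φ is false.
  4 (successors {0, 1, 2, 3, 6}): φ is false.
  5 (successors {1, 2, 5, 6}): φ is false.
  6 (successors {1, 2, 3, 4, 5, 6}): φ is false.
For instance, at 0:
  At 0: <>(q & <>~p) is true, so ~<>(q & <>~p) is false.
    At 0: <>(q & <>~p) requires q & <>~p at some successor in {1, 2, 3, 4}.
      q & <>~p holds at 1, so <>(q & <>~p) is true at 0.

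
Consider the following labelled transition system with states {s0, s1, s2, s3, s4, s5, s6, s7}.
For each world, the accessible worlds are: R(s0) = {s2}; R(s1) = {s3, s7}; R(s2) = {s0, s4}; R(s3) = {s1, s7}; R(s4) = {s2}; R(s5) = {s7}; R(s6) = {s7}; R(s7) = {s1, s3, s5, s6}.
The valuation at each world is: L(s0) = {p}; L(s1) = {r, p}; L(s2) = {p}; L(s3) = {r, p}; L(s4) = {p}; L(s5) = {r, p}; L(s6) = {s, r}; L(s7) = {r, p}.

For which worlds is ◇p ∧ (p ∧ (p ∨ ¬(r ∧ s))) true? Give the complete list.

Recall that ◇ψ holds at a world iff ψ holds at some accessible world.
Let φ = ◇p ∧ (p ∧ (p ∨ ¬(r ∧ s))). Evaluate φ at each world:
  s0 (successors {s2}): φ is true.
  s1 (successors {s3, s7}): φ is true.
  s2 (successors {s0, s4}): φ is true.
  s3 (successors {s1, s7}): φ is true.
  s4 (successors {s2}): φ is true.
  s5 (successors {s7}): φ is true.
  s6 (successors {s7}): φ is false.
  s7 (successors {s1, s3, s5, s6}): φ is true.
For instance, at s6:
  At s6: ◇p is true, p ∧ (p ∨ ¬(r ∧ s)) is false, so ◇p ∧ (p ∧ (p ∨ ¬(r ∧ s))) is false.
    At s6: ◇p requires p at some successor in {s7}.
      p holds at s7, so ◇p is true at s6.
Satisfying worlds: {s0, s1, s2, s3, s4, s5, s7}

s0, s1, s2, s3, s4, s5, s7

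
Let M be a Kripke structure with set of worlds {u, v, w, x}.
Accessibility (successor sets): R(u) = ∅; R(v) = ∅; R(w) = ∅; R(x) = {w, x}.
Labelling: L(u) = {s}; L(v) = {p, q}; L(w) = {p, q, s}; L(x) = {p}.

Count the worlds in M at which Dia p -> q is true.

3

Recall that Dia ψ holds at a world iff ψ holds at some accessible world.
Let φ = Dia p -> q. Evaluate φ at each world:
  u (successors ∅): φ is true.
  v (successors ∅): φ is true.
  w (successors ∅): φ is true.
  x (successors {w, x}): φ is false.
For instance, at x:
  At x: Dia p is true, q is false, so Dia p -> q is false.
    At x: Dia p requires p at some successor in {w, x}.
      p holds at w, so Dia p is true at x.
Satisfying worlds: {u, v, w}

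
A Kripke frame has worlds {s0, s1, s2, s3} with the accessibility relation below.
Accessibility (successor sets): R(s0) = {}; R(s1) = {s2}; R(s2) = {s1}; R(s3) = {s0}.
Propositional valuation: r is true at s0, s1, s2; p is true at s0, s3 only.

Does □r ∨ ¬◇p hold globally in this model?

Let φ = □r ∨ ¬◇p. Evaluate φ at each world:
  s0 (successors ∅): φ is true.
  s1 (successors {s2}): φ is true.
  s2 (successors {s1}): φ is true.
  s3 (successors {s0}): φ is true.
For instance, at s1:
  At s1: □r is true, ¬◇p is true, so □r ∨ ¬◇p is true.
    At s1: □r requires r at every successor {s2}.
      At s2: r is true.
    So □r is true at s1.
    At s1: ◇p is false, so ¬◇p is true.
      At s1: ◇p requires p at some successor in {s2}.
        At s2: p is false.
      So ◇p is false at s1.

Yes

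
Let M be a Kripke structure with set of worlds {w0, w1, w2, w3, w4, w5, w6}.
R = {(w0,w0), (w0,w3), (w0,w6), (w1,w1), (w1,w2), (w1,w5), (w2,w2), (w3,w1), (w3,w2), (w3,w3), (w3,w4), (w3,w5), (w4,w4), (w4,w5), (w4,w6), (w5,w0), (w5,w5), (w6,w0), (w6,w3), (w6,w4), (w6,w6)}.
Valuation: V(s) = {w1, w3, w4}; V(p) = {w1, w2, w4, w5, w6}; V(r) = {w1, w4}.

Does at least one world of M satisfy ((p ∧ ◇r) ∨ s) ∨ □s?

Recall that □ψ holds at a world iff ψ holds at every accessible world, and ◇ψ holds iff ψ holds at some accessible world.
Let φ = ((p ∧ ◇r) ∨ s) ∨ □s. Evaluate φ at each world:
  w0 (successors {w0, w3, w6}): φ is false.
  w1 (successors {w1, w2, w5}): φ is true.
  w2 (successors {w2}): φ is false.
  w3 (successors {w1, w2, w3, w4, w5}): φ is true.
  w4 (successors {w4, w5, w6}): φ is true.
  w5 (successors {w0, w5}): φ is false.
  w6 (successors {w0, w3, w4, w6}): φ is true.
Detail at w1 (witness):
  At w1: (p ∧ ◇r) ∨ s is true, □s is false, so ((p ∧ ◇r) ∨ s) ∨ □s is true.
    At w1: p ∧ ◇r is true, s is true, so (p ∧ ◇r) ∨ s is true.
      At w1: p is true, ◇r is true, so p ∧ ◇r is true.
    At w1: □s requires s at every successor {w1, w2, w5}.
      s fails at w2, so □s is false at w1.

Yes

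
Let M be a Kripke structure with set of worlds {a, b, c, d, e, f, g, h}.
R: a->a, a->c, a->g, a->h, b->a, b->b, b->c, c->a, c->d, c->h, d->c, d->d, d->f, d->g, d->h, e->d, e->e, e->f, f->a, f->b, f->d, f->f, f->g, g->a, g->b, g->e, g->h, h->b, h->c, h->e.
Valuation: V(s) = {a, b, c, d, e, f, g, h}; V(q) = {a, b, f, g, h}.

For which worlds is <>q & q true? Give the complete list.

a, b, f, g, h

Let φ = <>q & q. Evaluate φ at each world:
  a (successors {a, c, g, h}): φ is true.
  b (successors {a, b, c}): φ is true.
  c (successors {a, d, h}): φ is false.
  d (successors {c, d, f, g, h}): φ is false.
  e (successors {d, e, f}): φ is false.
  f (successors {a, b, d, f, g}): φ is true.
  g (successors {a, b, e, h}): φ is true.
  h (successors {b, c, e}): φ is true.
For instance, at c:
  At c: <>q is true, q is false, so <>q & q is false.
    At c: <>q requires q at some successor in {a, d, h}.
      q holds at a, so <>q is true at c.
Satisfying worlds: {a, b, f, g, h}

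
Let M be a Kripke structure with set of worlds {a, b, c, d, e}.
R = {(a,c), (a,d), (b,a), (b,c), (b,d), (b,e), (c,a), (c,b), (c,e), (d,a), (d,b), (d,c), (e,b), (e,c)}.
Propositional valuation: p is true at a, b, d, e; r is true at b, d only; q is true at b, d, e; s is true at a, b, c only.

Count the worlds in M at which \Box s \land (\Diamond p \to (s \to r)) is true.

Let φ = \Box s \land (\Diamond p \to (s \to r)). Evaluate φ at each world:
  a (successors {c, d}): φ is false.
  b (successors {a, c, d, e}): φ is false.
  c (successors {a, b, e}): φ is false.
  d (successors {a, b, c}): φ is true.
  e (successors {b, c}): φ is true.
For instance, at e:
  At e: \Box s is true, \Diamond p \to (s \to r) is true, so \Box s \land (\Diamond p \to (s \to r)) is true.
    At e: \Box s requires s at every successor {b, c}.
      At b: s is true.
      At c: s is true.
    So \Box s is true at e.
    At e: \Diamond p is true, s \to r is true, so \Diamond p \to (s \to r) is true.
      At e: \Diamond p requires p at some successor in {b, c}.
        p holds at b, so \Diamond p is true at e.
Satisfying worlds: {d, e}

2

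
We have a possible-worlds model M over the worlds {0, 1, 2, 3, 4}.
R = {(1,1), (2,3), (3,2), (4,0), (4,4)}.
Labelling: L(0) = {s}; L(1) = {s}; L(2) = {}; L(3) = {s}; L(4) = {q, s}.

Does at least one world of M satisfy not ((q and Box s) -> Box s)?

No

Let φ = not ((q and Box s) -> Box s). Evaluate φ at each world:
  0 (successors ∅): φ is false.
  1 (successors {1}): φ is false.
  2 (successors {3}): φ is false.
  3 (successors {2}): φ is false.
  4 (successors {0, 4}): φ is false.
For instance, at 1:
  At 1: (q and Box s) -> Box s is true, so not ((q and Box s) -> Box s) is false.
    At 1: q and Box s is false, Box s is true, so (q and Box s) -> Box s is true.
      At 1: q is false, Box s is true, so q and Box s is false.
      At 1: Box s requires s at every successor {1}.
        At 1: s is true.
      So Box s is true at 1.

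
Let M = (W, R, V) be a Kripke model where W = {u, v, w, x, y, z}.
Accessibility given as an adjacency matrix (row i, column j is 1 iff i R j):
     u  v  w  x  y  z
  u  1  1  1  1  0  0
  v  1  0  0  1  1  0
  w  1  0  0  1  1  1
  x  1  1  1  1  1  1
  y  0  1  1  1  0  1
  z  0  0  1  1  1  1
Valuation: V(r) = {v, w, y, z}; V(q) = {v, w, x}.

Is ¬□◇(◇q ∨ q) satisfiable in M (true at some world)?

No

Let φ = ¬□◇(◇q ∨ q). Evaluate φ at each world:
  u (successors {u, v, w, x}): φ is false.
  v (successors {u, x, y}): φ is false.
  w (successors {u, x, y, z}): φ is false.
  x (successors {u, v, w, x, y, z}): φ is false.
  y (successors {v, w, x, z}): φ is false.
  z (successors {w, x, y, z}): φ is false.
For instance, at v:
  At v: □◇(◇q ∨ q) is true, so ¬□◇(◇q ∨ q) is false.
    At v: □◇(◇q ∨ q) requires ◇(◇q ∨ q) at every successor {u, x, y}.
      At u: ◇(◇q ∨ q) is true.
      At x: ◇(◇q ∨ q) is true.
      At y: ◇(◇q ∨ q) is true.
    So □◇(◇q ∨ q) is true at v.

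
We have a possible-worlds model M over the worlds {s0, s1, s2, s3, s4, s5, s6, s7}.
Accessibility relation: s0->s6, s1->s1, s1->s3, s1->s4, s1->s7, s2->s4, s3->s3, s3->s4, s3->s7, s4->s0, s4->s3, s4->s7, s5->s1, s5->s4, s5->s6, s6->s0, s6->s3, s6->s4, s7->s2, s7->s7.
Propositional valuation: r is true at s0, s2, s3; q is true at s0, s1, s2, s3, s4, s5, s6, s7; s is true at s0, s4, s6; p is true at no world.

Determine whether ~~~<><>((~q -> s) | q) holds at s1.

No

At s1: ~~<><>((~q -> s) | q) is true, so ~~~<><>((~q -> s) | q) is false.
  At s1: ~<><>((~q -> s) | q) is false, so ~~<><>((~q -> s) | q) is true.
    At s1: <><>((~q -> s) | q) is true, so ~<><>((~q -> s) | q) is false.
      At s1: <><>((~q -> s) | q) requires <>((~q -> s) | q) at some successor in {s1, s3, s4, s7}.
        <>((~q -> s) | q) holds at s1, so <><>((~q -> s) | q) is true at s1.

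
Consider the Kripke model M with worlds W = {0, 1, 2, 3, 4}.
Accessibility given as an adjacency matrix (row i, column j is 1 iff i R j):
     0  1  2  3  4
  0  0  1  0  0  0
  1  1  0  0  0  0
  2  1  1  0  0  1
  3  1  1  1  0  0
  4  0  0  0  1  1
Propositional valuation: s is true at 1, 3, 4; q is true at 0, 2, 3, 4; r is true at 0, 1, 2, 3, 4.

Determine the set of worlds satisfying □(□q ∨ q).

0, 1, 2, 3, 4

Let φ = □(□q ∨ q). Evaluate φ at each world:
  0 (successors {1}): φ is true.
  1 (successors {0}): φ is true.
  2 (successors {0, 1, 4}): φ is true.
  3 (successors {0, 1, 2}): φ is true.
  4 (successors {3, 4}): φ is true.
For instance, at 2:
  At 2: □(□q ∨ q) requires □q ∨ q at every successor {0, 1, 4}.
      At 0: □q is false, q is true, so □q ∨ q is true.
      At 1: □q is true, q is false, so □q ∨ q is true.
      At 4: □q is true, q is true, so □q ∨ q is true.
  So □(□q ∨ q) is true at 2.
Satisfying worlds: {0, 1, 2, 3, 4}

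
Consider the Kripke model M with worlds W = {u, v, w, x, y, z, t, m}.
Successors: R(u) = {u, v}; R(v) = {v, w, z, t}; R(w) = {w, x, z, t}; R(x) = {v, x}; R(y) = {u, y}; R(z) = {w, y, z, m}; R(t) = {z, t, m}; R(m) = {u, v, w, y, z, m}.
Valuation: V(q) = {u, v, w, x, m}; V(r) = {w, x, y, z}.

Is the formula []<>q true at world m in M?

Yes

At m: []<>q requires <>q at every successor {u, v, w, y, z, m}.
  At u: <>q is true.
  At v: <>q is true.
  At w: <>q is true.
  At y: <>q is true.
  At z: <>q is true.
  At m: <>q is true.
So []<>q is true at m.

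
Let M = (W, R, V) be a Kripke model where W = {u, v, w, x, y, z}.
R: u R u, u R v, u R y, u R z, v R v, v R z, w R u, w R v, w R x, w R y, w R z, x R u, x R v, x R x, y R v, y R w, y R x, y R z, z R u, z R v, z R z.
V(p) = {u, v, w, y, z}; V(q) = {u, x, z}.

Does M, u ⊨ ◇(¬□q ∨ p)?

Yes

Recall that □ψ holds at a world iff ψ holds at every accessible world, and ◇ψ holds iff ψ holds at some accessible world.
At u: ◇(¬□q ∨ p) requires ¬□q ∨ p at some successor in {u, v, y, z}.
  ¬□q ∨ p holds at u, so ◇(¬□q ∨ p) is true at u.
    At u: ¬□q is true, p is true, so ¬□q ∨ p is true.
      At u: □q is false, so ¬□q is true.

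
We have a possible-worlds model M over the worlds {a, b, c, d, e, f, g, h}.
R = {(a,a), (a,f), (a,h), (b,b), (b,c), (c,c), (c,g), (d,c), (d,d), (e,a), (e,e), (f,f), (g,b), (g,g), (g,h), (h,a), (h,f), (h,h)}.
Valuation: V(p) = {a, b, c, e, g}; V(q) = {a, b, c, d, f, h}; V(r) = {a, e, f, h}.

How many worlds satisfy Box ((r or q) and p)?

2

Recall that Box ψ holds at a world iff ψ holds at every accessible world, and Dia ψ holds iff ψ holds at some accessible world.
Let φ = Box ((r or q) and p). Evaluate φ at each world:
  a (successors {a, f, h}): φ is false.
  b (successors {b, c}): φ is true.
  c (successors {c, g}): φ is false.
  d (successors {c, d}): φ is false.
  e (successors {a, e}): φ is true.
  f (successors {f}): φ is false.
  g (successors {b, g, h}): φ is false.
  h (successors {a, f, h}): φ is false.
For instance, at c:
  At c: Box ((r or q) and p) requires (r or q) and p at every successor {c, g}.
    (r or q) and p fails at g, so Box ((r or q) and p) is false at c.
Satisfying worlds: {b, e}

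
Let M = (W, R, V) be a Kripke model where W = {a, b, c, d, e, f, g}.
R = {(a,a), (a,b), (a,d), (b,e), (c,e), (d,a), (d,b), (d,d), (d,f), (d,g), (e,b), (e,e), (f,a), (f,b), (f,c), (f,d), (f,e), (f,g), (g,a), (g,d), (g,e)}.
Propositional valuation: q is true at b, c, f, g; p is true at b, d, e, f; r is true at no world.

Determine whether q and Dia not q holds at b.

At b: q is true, Dia not q is true, so q and Dia not q is true.
  At b: Dia not q requires not q at some successor in {e}.
    not q holds at e, so Dia not q is true at b.

Yes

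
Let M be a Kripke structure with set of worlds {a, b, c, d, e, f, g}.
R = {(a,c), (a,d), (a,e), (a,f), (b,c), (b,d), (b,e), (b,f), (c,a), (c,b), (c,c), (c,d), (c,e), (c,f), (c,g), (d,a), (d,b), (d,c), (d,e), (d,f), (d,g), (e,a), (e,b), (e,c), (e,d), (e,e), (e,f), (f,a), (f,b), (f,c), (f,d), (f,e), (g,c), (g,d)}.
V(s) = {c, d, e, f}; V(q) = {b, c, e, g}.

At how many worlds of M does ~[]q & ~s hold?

3

Recall that []ψ holds at a world iff ψ holds at every accessible world, and <>ψ holds iff ψ holds at some accessible world.
Let φ = ~[]q & ~s. Evaluate φ at each world:
  a (successors {c, d, e, f}): φ is true.
  b (successors {c, d, e, f}): φ is true.
  c (successors {a, b, c, d, e, f, g}): φ is false.
  d (successors {a, b, c, e, f, g}): φ is false.
  e (successors {a, b, c, d, e, f}): φ is false.
  f (successors {a, b, c, d, e}): φ is false.
  g (successors {c, d}): φ is true.
For instance, at d:
  At d: ~[]q is true, ~s is false, so ~[]q & ~s is false.
    At d: []q is false, so ~[]q is true.
      At d: []q requires q at every successor {a, b, c, e, f, g}.
        q fails at a, so []q is false at d.
Satisfying worlds: {a, b, g}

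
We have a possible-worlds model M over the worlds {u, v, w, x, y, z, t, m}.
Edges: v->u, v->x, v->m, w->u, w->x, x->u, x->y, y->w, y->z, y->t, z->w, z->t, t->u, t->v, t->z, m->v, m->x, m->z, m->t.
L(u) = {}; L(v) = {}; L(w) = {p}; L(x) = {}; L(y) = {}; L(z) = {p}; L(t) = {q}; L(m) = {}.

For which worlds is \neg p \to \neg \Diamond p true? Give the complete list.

Let φ = \neg p \to \neg \Diamond p. Evaluate φ at each world:
  u (successors ∅): φ is true.
  v (successors {u, x, m}): φ is true.
  w (successors {u, x}): φ is true.
  x (successors {u, y}): φ is true.
  y (successors {w, z, t}): φ is false.
  z (successors {w, t}): φ is true.
  t (successors {u, v, z}): φ is false.
  m (successors {v, x, z, t}): φ is false.
For instance, at y:
  At y: \neg p is true, \neg \Diamond p is false, so \neg p \to \neg \Diamond p is false.
    At y: \Diamond p is true, so \neg \Diamond p is false.
      At y: \Diamond p requires p at some successor in {w, z, t}.
        p holds at w, so \Diamond p is true at y.
Satisfying worlds: {u, v, w, x, z}

u, v, w, x, z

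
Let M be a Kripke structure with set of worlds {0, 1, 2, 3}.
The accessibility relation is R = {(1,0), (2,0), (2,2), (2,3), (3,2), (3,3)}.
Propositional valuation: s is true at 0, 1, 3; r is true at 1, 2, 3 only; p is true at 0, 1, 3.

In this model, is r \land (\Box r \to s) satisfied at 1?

Yes

At 1: r is true, \Box r \to s is true, so r \land (\Box r \to s) is true.
  At 1: \Box r is false, s is true, so \Box r \to s is true.
    At 1: \Box r requires r at every successor {0}.
      r fails at 0, so \Box r is false at 1.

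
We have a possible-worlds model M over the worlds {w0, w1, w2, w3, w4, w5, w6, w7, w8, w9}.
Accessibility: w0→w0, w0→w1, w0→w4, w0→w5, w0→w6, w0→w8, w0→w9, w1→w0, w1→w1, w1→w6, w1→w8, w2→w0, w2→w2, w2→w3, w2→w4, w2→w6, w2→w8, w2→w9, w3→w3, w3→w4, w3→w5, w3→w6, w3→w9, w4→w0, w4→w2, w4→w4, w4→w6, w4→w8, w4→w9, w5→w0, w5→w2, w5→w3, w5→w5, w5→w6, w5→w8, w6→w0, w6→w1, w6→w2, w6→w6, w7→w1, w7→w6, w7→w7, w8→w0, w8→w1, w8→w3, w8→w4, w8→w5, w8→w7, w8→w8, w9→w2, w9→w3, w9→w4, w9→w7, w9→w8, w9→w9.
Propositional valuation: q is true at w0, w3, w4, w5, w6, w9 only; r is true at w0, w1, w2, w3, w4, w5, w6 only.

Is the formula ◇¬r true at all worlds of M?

Let φ = ◇¬r. Evaluate φ at each world:
  w0 (successors {w0, w1, w4, w5, w6, w8, w9}): φ is true.
  w1 (successors {w0, w1, w6, w8}): φ is true.
  w2 (successors {w0, w2, w3, w4, w6, w8, w9}): φ is true.
  w3 (successors {w3, w4, w5, w6, w9}): φ is true.
  w4 (successors {w0, w2, w4, w6, w8, w9}): φ is true.
  w5 (successors {w0, w2, w3, w5, w6, w8}): φ is true.
  w6 (successors {w0, w1, w2, w6}): φ is false.
  w7 (successors {w1, w6, w7}): φ is true.
  w8 (successors {w0, w1, w3, w4, w5, w7, w8}): φ is true.
  w9 (successors {w2, w3, w4, w7, w8, w9}): φ is true.
Detail at w6 (counterexample):
  At w6: ◇¬r requires ¬r at some successor in {w0, w1, w2, w6}.
    At w0: ¬r is false.
    At w1: ¬r is false.
    At w2: ¬r is false.
    At w6: ¬r is false.
  So ◇¬r is false at w6.

No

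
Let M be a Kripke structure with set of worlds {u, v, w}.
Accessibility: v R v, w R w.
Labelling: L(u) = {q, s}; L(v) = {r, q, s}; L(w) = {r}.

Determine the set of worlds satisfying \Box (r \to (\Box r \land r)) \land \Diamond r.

Let φ = \Box (r \to (\Box r \land r)) \land \Diamond r. Evaluate φ at each world:
  u (successors ∅): φ is false.
  v (successors {v}): φ is true.
  w (successors {w}): φ is true.
For instance, at v:
  At v: \Box (r \to (\Box r \land r)) is true, \Diamond r is true, so \Box (r \to (\Box r \land r)) \land \Diamond r is true.
    At v: \Box (r \to (\Box r \land r)) requires r \to (\Box r \land r) at every successor {v}.
      At v: r \to (\Box r \land r) is true.
    So \Box (r \to (\Box r \land r)) is true at v.
    At v: \Diamond r requires r at some successor in {v}.
      r holds at v, so \Diamond r is true at v.
Satisfying worlds: {v, w}

v, w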